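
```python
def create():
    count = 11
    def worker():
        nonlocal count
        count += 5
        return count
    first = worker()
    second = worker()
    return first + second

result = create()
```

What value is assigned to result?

Step 1: count starts at 11.
Step 2: First call: count = 11 + 5 = 16, returns 16.
Step 3: Second call: count = 16 + 5 = 21, returns 21.
Step 4: result = 16 + 21 = 37

The answer is 37.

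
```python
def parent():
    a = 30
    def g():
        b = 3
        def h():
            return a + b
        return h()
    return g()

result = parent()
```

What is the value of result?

Step 1: parent() defines a = 30. g() defines b = 3.
Step 2: h() accesses both from enclosing scopes: a = 30, b = 3.
Step 3: result = 30 + 3 = 33

The answer is 33.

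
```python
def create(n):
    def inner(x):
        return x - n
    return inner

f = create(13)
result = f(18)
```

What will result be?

Step 1: create(13) creates a closure capturing n = 13.
Step 2: f(18) computes 18 - 13 = 5.
Step 3: result = 5

The answer is 5.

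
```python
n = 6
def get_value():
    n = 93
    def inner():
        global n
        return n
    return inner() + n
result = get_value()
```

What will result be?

Step 1: Global n = 6. get_value() shadows with local n = 93.
Step 2: inner() uses global keyword, so inner() returns global n = 6.
Step 3: get_value() returns 6 + 93 = 99

The answer is 99.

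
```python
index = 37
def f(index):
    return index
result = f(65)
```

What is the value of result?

Step 1: Global index = 37.
Step 2: f(65) takes parameter index = 65, which shadows the global.
Step 3: result = 65

The answer is 65.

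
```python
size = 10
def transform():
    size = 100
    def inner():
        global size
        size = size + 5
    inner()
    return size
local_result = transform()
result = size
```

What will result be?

Step 1: Global size = 10. transform() creates local size = 100.
Step 2: inner() declares global size and adds 5: global size = 10 + 5 = 15.
Step 3: transform() returns its local size = 100 (unaffected by inner).
Step 4: result = global size = 15

The answer is 15.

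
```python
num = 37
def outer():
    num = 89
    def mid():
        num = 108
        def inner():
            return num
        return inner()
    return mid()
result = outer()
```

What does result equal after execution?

Step 1: Three levels of shadowing: global 37, outer 89, mid 108.
Step 2: inner() finds num = 108 in enclosing mid() scope.
Step 3: result = 108

The answer is 108.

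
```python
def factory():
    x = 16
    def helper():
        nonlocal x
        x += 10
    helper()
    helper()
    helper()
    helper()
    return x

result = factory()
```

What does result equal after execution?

Step 1: x starts at 16.
Step 2: helper() is called 4 times, each adding 10.
Step 3: x = 16 + 10 * 4 = 56

The answer is 56.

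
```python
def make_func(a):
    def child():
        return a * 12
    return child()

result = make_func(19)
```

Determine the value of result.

Step 1: make_func(19) binds parameter a = 19.
Step 2: child() accesses a = 19 from enclosing scope.
Step 3: result = 19 * 12 = 228

The answer is 228.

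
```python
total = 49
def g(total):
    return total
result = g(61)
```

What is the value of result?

Step 1: Global total = 49.
Step 2: g(61) takes parameter total = 61, which shadows the global.
Step 3: result = 61

The answer is 61.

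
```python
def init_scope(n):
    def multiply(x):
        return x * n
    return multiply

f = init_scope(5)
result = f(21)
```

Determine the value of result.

Step 1: init_scope(5) returns multiply closure with n = 5.
Step 2: f(21) computes 21 * 5 = 105.
Step 3: result = 105

The answer is 105.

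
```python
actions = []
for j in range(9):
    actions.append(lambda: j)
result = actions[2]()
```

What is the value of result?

Step 1: The loop creates 9 lambdas, all referencing the same variable j.
Step 2: After the loop, j = 8 (final value).
Step 3: actions[2]() looks up j at call time and finds 8. This is the late binding gotcha. result = 8

The answer is 8.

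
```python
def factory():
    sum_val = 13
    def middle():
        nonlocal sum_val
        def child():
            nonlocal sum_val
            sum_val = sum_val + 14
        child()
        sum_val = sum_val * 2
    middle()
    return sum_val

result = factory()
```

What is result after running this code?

Step 1: sum_val = 13.
Step 2: child() adds 14: sum_val = 13 + 14 = 27.
Step 3: middle() doubles: sum_val = 27 * 2 = 54.
Step 4: result = 54

The answer is 54.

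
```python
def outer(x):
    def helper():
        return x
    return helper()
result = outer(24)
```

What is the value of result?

Step 1: outer(24) binds parameter x = 24.
Step 2: helper() looks up x in enclosing scope and finds the parameter x = 24.
Step 3: result = 24

The answer is 24.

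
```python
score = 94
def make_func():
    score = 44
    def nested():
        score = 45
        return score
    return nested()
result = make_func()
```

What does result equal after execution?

Step 1: Three scopes define score: global (94), make_func (44), nested (45).
Step 2: nested() has its own local score = 45, which shadows both enclosing and global.
Step 3: result = 45 (local wins in LEGB)

The answer is 45.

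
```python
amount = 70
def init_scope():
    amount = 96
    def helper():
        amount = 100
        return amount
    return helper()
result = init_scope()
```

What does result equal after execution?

Step 1: Three scopes define amount: global (70), init_scope (96), helper (100).
Step 2: helper() has its own local amount = 100, which shadows both enclosing and global.
Step 3: result = 100 (local wins in LEGB)

The answer is 100.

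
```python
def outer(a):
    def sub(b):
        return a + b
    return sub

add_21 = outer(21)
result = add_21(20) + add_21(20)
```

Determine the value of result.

Step 1: add_21 captures a = 21.
Step 2: add_21(20) = 21 + 20 = 41, called twice.
Step 3: result = 41 + 41 = 82

The answer is 82.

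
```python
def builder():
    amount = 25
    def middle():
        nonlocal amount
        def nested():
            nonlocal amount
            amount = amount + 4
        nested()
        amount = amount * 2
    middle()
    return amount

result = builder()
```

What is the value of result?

Step 1: amount = 25.
Step 2: nested() adds 4: amount = 25 + 4 = 29.
Step 3: middle() doubles: amount = 29 * 2 = 58.
Step 4: result = 58

The answer is 58.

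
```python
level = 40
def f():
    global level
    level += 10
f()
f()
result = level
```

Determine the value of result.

Step 1: level = 40.
Step 2: First f(): level = 40 + 10 = 50.
Step 3: Second f(): level = 50 + 10 = 60. result = 60

The answer is 60.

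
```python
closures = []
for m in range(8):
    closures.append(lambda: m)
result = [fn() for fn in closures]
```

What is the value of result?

Step 1: All 8 lambdas share the same variable m.
Step 2: After the loop, m = 7.
Step 3: Each call returns 7. result = [7, 7, 7, 7, 7, 7, 7, 7]

The answer is [7, 7, 7, 7, 7, 7, 7, 7].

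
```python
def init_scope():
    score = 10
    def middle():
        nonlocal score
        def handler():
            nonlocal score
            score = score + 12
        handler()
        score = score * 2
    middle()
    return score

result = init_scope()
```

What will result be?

Step 1: score = 10.
Step 2: handler() adds 12: score = 10 + 12 = 22.
Step 3: middle() doubles: score = 22 * 2 = 44.
Step 4: result = 44

The answer is 44.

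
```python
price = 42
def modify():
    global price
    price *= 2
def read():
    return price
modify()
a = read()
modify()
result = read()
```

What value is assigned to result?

Step 1: price = 42.
Step 2: First modify(): price = 42 * 2 = 84.
Step 3: Second modify(): price = 84 * 2 = 168.
Step 4: read() returns 168

The answer is 168.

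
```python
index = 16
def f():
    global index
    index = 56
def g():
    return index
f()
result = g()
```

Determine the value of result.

Step 1: index = 16.
Step 2: f() sets global index = 56.
Step 3: g() reads global index = 56. result = 56

The answer is 56.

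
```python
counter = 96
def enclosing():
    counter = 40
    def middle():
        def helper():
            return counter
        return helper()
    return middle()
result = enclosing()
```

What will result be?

Step 1: enclosing() defines counter = 40. middle() and helper() have no local counter.
Step 2: helper() checks local (none), enclosing middle() (none), enclosing enclosing() and finds counter = 40.
Step 3: result = 40

The answer is 40.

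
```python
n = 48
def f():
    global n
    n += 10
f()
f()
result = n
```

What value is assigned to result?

Step 1: n = 48.
Step 2: First f(): n = 48 + 10 = 58.
Step 3: Second f(): n = 58 + 10 = 68. result = 68

The answer is 68.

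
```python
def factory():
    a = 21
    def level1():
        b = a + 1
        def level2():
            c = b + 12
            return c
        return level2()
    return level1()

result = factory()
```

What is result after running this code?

Step 1: a = 21. b = a + 1 = 22.
Step 2: c = b + 12 = 22 + 12 = 34.
Step 3: result = 34

The answer is 34.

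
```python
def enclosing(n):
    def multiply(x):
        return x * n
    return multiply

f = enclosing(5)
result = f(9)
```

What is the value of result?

Step 1: enclosing(5) returns multiply closure with n = 5.
Step 2: f(9) computes 9 * 5 = 45.
Step 3: result = 45

The answer is 45.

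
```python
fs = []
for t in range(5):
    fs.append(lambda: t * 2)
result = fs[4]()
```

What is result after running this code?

Step 1: All lambdas reference the same variable t (late binding).
Step 2: After the loop, t = 4. Every lambda returns t * 2.
Step 3: fs[4]() = 4 * 2 = 8

The answer is 8.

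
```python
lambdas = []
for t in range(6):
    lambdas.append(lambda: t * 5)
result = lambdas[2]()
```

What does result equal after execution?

Step 1: All lambdas reference the same variable t (late binding).
Step 2: After the loop, t = 5. Every lambda returns t * 5.
Step 3: lambdas[2]() = 5 * 5 = 25

The answer is 25.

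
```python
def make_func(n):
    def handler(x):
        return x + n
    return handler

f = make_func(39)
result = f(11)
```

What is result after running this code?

Step 1: make_func(39) creates a closure that captures n = 39.
Step 2: f(11) calls the closure with x = 11, returning 11 + 39 = 50.
Step 3: result = 50

The answer is 50.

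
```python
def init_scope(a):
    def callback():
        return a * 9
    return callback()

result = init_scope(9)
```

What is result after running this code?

Step 1: init_scope(9) binds parameter a = 9.
Step 2: callback() accesses a = 9 from enclosing scope.
Step 3: result = 9 * 9 = 81

The answer is 81.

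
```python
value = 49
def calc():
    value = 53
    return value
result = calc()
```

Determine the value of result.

Step 1: Global value = 49.
Step 2: calc() creates local value = 53, shadowing the global.
Step 3: Returns local value = 53. result = 53

The answer is 53.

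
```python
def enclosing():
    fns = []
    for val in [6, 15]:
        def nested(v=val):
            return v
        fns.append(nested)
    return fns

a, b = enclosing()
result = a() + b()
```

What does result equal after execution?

Step 1: Default argument v=val captures val at each iteration.
Step 2: a() returns 6 (captured at first iteration), b() returns 15 (captured at second).
Step 3: result = 6 + 15 = 21

The answer is 21.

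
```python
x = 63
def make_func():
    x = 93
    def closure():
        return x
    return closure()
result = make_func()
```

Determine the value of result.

Step 1: x = 63 globally, but make_func() defines x = 93 locally.
Step 2: closure() looks up x. Not in local scope, so checks enclosing scope (make_func) and finds x = 93.
Step 3: result = 93

The answer is 93.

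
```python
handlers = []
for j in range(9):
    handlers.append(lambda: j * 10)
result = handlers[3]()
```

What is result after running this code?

Step 1: All lambdas reference the same variable j (late binding).
Step 2: After the loop, j = 8. Every lambda returns j * 10.
Step 3: handlers[3]() = 8 * 10 = 80

The answer is 80.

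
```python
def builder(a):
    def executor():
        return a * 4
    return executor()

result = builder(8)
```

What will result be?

Step 1: builder(8) binds parameter a = 8.
Step 2: executor() accesses a = 8 from enclosing scope.
Step 3: result = 8 * 4 = 32

The answer is 32.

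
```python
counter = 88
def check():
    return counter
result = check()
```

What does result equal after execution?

Step 1: counter = 88 is defined in the global scope.
Step 2: check() looks up counter. No local counter exists, so Python checks the global scope via LEGB rule and finds counter = 88.
Step 3: result = 88

The answer is 88.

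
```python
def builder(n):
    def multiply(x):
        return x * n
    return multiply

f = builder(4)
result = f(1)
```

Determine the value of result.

Step 1: builder(4) returns multiply closure with n = 4.
Step 2: f(1) computes 1 * 4 = 4.
Step 3: result = 4

The answer is 4.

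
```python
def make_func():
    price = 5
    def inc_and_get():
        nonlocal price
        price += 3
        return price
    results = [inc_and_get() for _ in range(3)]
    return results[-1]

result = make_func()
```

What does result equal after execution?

Step 1: price = 5.
Step 2: Three calls to inc_and_get(), each adding 3.
Step 3: Last value = 5 + 3 * 3 = 14

The answer is 14.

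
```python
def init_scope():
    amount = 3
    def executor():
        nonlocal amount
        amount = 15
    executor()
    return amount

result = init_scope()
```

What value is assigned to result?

Step 1: init_scope() sets amount = 3.
Step 2: executor() uses nonlocal to reassign amount = 15.
Step 3: result = 15

The answer is 15.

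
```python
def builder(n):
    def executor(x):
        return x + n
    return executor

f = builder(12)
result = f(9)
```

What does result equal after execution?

Step 1: builder(12) creates a closure that captures n = 12.
Step 2: f(9) calls the closure with x = 9, returning 9 + 12 = 21.
Step 3: result = 21

The answer is 21.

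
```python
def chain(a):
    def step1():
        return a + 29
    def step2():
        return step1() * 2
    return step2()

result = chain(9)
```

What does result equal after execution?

Step 1: chain(9) captures a = 9.
Step 2: step2() calls step1() which returns 9 + 29 = 38.
Step 3: step2() returns 38 * 2 = 76

The answer is 76.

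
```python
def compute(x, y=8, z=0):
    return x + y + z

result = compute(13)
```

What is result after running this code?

Step 1: compute(13) uses defaults y = 8, z = 0.
Step 2: Returns 13 + 8 + 0 = 21.
Step 3: result = 21

The answer is 21.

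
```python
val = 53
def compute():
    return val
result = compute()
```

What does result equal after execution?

Step 1: val = 53 is defined in the global scope.
Step 2: compute() looks up val. No local val exists, so Python checks the global scope via LEGB rule and finds val = 53.
Step 3: result = 53

The answer is 53.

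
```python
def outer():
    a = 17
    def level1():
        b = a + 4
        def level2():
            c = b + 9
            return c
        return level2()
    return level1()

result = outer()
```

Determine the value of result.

Step 1: a = 17. b = a + 4 = 21.
Step 2: c = b + 9 = 21 + 9 = 30.
Step 3: result = 30

The answer is 30.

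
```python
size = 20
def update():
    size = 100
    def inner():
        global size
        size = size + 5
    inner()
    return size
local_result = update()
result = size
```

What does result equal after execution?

Step 1: Global size = 20. update() creates local size = 100.
Step 2: inner() declares global size and adds 5: global size = 20 + 5 = 25.
Step 3: update() returns its local size = 100 (unaffected by inner).
Step 4: result = global size = 25

The answer is 25.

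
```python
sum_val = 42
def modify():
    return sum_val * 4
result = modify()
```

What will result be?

Step 1: sum_val = 42 is defined globally.
Step 2: modify() looks up sum_val from global scope = 42, then computes 42 * 4 = 168.
Step 3: result = 168

The answer is 168.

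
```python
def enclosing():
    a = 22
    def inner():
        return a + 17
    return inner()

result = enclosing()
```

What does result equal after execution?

Step 1: enclosing() defines a = 22.
Step 2: inner() reads a = 22 from enclosing scope, returns 22 + 17 = 39.
Step 3: result = 39

The answer is 39.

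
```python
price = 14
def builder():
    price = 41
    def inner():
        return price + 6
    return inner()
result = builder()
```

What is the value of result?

Step 1: builder() shadows global price with price = 41.
Step 2: inner() finds price = 41 in enclosing scope, computes 41 + 6 = 47.
Step 3: result = 47

The answer is 47.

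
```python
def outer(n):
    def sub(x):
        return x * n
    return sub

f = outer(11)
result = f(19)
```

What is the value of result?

Step 1: outer(11) creates a closure capturing n = 11.
Step 2: f(19) computes 19 * 11 = 209.
Step 3: result = 209

The answer is 209.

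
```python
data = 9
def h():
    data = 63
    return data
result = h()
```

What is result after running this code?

Step 1: Global data = 9.
Step 2: h() creates local data = 63, shadowing the global.
Step 3: Returns local data = 63. result = 63

The answer is 63.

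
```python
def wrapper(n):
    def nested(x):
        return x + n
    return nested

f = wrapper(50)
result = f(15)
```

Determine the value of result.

Step 1: wrapper(50) creates a closure that captures n = 50.
Step 2: f(15) calls the closure with x = 15, returning 15 + 50 = 65.
Step 3: result = 65

The answer is 65.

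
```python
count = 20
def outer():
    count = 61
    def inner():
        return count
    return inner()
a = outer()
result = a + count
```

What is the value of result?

Step 1: outer() has local count = 61. inner() reads from enclosing.
Step 2: outer() returns 61. Global count = 20 unchanged.
Step 3: result = 61 + 20 = 81

The answer is 81.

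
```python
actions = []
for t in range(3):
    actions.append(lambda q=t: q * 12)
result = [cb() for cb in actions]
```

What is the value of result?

Step 1: Default arg q=t captures t at each iteration.
Step 2: actions[k] has q defaulting to k, returns k * 12.
Step 3: result = [0, 12, 24]

The answer is [0, 12, 24].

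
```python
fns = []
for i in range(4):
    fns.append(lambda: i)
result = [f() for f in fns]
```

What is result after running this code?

Step 1: All 4 lambdas share the same variable i.
Step 2: After the loop, i = 3.
Step 3: Each call returns 3. result = [3, 3, 3, 3]

The answer is [3, 3, 3, 3].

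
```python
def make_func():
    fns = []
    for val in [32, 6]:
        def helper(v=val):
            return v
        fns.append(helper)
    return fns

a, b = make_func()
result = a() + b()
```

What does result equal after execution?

Step 1: Default argument v=val captures val at each iteration.
Step 2: a() returns 32 (captured at first iteration), b() returns 6 (captured at second).
Step 3: result = 32 + 6 = 38

The answer is 38.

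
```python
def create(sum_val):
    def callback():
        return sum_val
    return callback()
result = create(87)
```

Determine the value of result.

Step 1: create(87) binds parameter sum_val = 87.
Step 2: callback() looks up sum_val in enclosing scope and finds the parameter sum_val = 87.
Step 3: result = 87

The answer is 87.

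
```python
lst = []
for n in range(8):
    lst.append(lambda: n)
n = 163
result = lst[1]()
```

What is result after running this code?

Step 1: Lambdas capture the variable n by reference, not by value.
Step 2: After the loop, n is reassigned to 163.
Step 3: lst[1]() looks up the current n = 163. result = 163

The answer is 163.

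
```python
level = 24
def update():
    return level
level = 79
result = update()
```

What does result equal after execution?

Step 1: level is first set to 24, then reassigned to 79.
Step 2: update() is called after the reassignment, so it looks up the current global level = 79.
Step 3: result = 79

The answer is 79.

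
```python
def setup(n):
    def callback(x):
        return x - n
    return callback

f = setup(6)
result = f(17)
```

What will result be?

Step 1: setup(6) creates a closure capturing n = 6.
Step 2: f(17) computes 17 - 6 = 11.
Step 3: result = 11

The answer is 11.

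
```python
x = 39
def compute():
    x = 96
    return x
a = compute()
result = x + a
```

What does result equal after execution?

Step 1: Global x = 39. compute() returns local x = 96.
Step 2: a = 96. Global x still = 39.
Step 3: result = 39 + 96 = 135

The answer is 135.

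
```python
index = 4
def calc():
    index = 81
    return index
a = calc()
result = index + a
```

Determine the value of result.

Step 1: Global index = 4. calc() returns local index = 81.
Step 2: a = 81. Global index still = 4.
Step 3: result = 4 + 81 = 85

The answer is 85.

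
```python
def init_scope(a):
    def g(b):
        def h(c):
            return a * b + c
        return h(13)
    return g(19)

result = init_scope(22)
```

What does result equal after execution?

Step 1: a = 22, b = 19, c = 13.
Step 2: h() computes a * b + c = 22 * 19 + 13 = 431.
Step 3: result = 431

The answer is 431.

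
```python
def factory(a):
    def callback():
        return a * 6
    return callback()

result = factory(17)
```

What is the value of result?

Step 1: factory(17) binds parameter a = 17.
Step 2: callback() accesses a = 17 from enclosing scope.
Step 3: result = 17 * 6 = 102

The answer is 102.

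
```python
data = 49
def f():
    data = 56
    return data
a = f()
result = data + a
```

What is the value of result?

Step 1: Global data = 49. f() returns local data = 56.
Step 2: a = 56. Global data still = 49.
Step 3: result = 49 + 56 = 105

The answer is 105.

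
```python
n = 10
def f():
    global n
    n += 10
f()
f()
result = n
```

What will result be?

Step 1: n = 10.
Step 2: First f(): n = 10 + 10 = 20.
Step 3: Second f(): n = 20 + 10 = 30. result = 30

The answer is 30.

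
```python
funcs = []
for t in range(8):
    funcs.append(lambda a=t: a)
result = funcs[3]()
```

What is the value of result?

Step 1: Default argument a=t captures t's value at each iteration.
Step 2: funcs[3] captured a = 3 when t was 3.
Step 3: result = 3

The answer is 3.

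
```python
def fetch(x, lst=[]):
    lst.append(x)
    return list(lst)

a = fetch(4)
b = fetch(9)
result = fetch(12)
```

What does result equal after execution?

Step 1: Default list is shared. list() creates copies for return values.
Step 2: Internal list grows: [4] -> [4, 9] -> [4, 9, 12].
Step 3: result = [4, 9, 12]

The answer is [4, 9, 12].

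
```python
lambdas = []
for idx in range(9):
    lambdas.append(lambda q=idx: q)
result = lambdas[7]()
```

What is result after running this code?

Step 1: Default argument q=idx captures idx's value at each iteration.
Step 2: lambdas[7] captured q = 7 when idx was 7.
Step 3: result = 7

The answer is 7.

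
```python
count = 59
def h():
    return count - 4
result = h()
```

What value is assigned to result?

Step 1: count = 59 is defined globally.
Step 2: h() looks up count from global scope = 59, then computes 59 - 4 = 55.
Step 3: result = 55

The answer is 55.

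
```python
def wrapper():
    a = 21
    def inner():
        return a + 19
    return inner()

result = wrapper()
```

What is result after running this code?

Step 1: wrapper() defines a = 21.
Step 2: inner() reads a = 21 from enclosing scope, returns 21 + 19 = 40.
Step 3: result = 40

The answer is 40.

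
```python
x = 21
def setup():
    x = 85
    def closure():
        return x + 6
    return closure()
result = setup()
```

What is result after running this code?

Step 1: setup() shadows global x with x = 85.
Step 2: closure() finds x = 85 in enclosing scope, computes 85 + 6 = 91.
Step 3: result = 91

The answer is 91.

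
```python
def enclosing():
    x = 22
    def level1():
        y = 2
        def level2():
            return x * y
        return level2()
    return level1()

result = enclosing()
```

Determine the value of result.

Step 1: x = 22 in enclosing. y = 2 in level1.
Step 2: level2() reads x = 22 and y = 2 from enclosing scopes.
Step 3: result = 22 * 2 = 44

The answer is 44.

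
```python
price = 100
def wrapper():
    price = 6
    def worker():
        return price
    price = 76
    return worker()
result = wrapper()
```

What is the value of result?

Step 1: wrapper() sets price = 6, then later price = 76.
Step 2: worker() is called after price is reassigned to 76. Closures capture variables by reference, not by value.
Step 3: result = 76

The answer is 76.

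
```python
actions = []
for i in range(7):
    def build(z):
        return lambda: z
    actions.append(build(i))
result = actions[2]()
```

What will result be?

Step 1: build(i) creates a new scope capturing z = i at call time.
Step 2: actions[2] = build(2), so its lambda captures z = 2.
Step 3: result = 2 (closure factory fixes late binding)

The answer is 2.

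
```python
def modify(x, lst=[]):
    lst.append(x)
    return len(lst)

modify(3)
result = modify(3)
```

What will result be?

Step 1: Mutable default list persists between calls.
Step 2: First call: lst = [3], len = 1. Second call: lst = [3, 3], len = 2.
Step 3: result = 2

The answer is 2.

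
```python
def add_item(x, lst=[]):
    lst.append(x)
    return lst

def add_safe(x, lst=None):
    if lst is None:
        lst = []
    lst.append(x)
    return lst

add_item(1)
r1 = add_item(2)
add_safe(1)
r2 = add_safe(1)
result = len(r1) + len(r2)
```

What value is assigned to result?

Step 1: add_item shares mutable default: after 2 calls, lst = [1, 2], len = 2.
Step 2: add_safe creates fresh list each time: r2 = [1], len = 1.
Step 3: result = 2 + 1 = 3

The answer is 3.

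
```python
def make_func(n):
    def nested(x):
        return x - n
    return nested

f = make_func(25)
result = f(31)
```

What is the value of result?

Step 1: make_func(25) creates a closure capturing n = 25.
Step 2: f(31) computes 31 - 25 = 6.
Step 3: result = 6

The answer is 6.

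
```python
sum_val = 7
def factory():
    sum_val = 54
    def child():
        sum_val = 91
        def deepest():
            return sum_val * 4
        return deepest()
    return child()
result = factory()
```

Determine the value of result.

Step 1: deepest() looks up sum_val through LEGB: not local, finds sum_val = 91 in enclosing child().
Step 2: Returns 91 * 4 = 364.
Step 3: result = 364

The answer is 364.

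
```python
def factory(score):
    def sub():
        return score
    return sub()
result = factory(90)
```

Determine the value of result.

Step 1: factory(90) binds parameter score = 90.
Step 2: sub() looks up score in enclosing scope and finds the parameter score = 90.
Step 3: result = 90

The answer is 90.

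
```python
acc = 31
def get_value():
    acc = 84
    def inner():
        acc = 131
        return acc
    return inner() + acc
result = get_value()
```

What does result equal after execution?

Step 1: get_value() has local acc = 84. inner() has local acc = 131.
Step 2: inner() returns its local acc = 131.
Step 3: get_value() returns 131 + its own acc (84) = 215

The answer is 215.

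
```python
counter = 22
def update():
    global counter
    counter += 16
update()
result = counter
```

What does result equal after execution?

Step 1: counter = 22 globally.
Step 2: update() modifies global counter: counter += 16 = 38.
Step 3: result = 38

The answer is 38.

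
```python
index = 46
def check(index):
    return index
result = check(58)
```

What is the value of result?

Step 1: Global index = 46.
Step 2: check(58) takes parameter index = 58, which shadows the global.
Step 3: result = 58

The answer is 58.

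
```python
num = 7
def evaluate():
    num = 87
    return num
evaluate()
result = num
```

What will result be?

Step 1: num = 7 globally.
Step 2: evaluate() creates a LOCAL num = 87 (no global keyword!).
Step 3: The global num is unchanged. result = 7

The answer is 7.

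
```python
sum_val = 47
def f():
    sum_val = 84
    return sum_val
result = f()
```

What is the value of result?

Step 1: Global sum_val = 47.
Step 2: f() creates local sum_val = 84, shadowing the global.
Step 3: Returns local sum_val = 84. result = 84

The answer is 84.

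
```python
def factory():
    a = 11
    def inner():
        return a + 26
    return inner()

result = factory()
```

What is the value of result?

Step 1: factory() defines a = 11.
Step 2: inner() reads a = 11 from enclosing scope, returns 11 + 26 = 37.
Step 3: result = 37

The answer is 37.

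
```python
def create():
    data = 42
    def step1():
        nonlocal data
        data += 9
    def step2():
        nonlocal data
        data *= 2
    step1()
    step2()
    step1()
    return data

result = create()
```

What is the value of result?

Step 1: data = 42.
Step 2: step1(): data = 42 + 9 = 51.
Step 3: step2(): data = 51 * 2 = 102.
Step 4: step1(): data = 102 + 9 = 111. result = 111

The answer is 111.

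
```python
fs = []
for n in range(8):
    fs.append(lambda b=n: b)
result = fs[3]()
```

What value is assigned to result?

Step 1: Default argument b=n captures n's value at each iteration.
Step 2: fs[3] captured b = 3 when n was 3.
Step 3: result = 3

The answer is 3.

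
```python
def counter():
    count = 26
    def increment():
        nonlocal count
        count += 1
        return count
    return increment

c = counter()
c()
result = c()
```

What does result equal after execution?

Step 1: counter() creates closure with count = 26.
Step 2: Each c() call increments count via nonlocal. After 2 calls: 26 + 2 = 28.
Step 3: result = 28

The answer is 28.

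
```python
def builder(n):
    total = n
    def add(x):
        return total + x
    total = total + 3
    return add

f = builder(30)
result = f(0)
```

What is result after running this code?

Step 1: builder(30) sets total = 30, then total = 30 + 3 = 33.
Step 2: Closures capture by reference, so add sees total = 33.
Step 3: f(0) returns 33 + 0 = 33

The answer is 33.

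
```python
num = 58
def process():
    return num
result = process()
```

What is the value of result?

Step 1: num = 58 is defined in the global scope.
Step 2: process() looks up num. No local num exists, so Python checks the global scope via LEGB rule and finds num = 58.
Step 3: result = 58

The answer is 58.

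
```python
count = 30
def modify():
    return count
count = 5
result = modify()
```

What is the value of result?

Step 1: count is first set to 30, then reassigned to 5.
Step 2: modify() is called after the reassignment, so it looks up the current global count = 5.
Step 3: result = 5

The answer is 5.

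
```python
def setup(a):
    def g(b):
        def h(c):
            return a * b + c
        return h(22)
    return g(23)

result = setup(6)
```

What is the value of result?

Step 1: a = 6, b = 23, c = 22.
Step 2: h() computes a * b + c = 6 * 23 + 22 = 160.
Step 3: result = 160

The answer is 160.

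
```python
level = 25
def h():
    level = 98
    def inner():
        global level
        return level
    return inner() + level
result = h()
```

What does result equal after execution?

Step 1: Global level = 25. h() shadows with local level = 98.
Step 2: inner() uses global keyword, so inner() returns global level = 25.
Step 3: h() returns 25 + 98 = 123

The answer is 123.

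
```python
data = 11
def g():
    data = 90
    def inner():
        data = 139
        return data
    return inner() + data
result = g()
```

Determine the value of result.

Step 1: g() has local data = 90. inner() has local data = 139.
Step 2: inner() returns its local data = 139.
Step 3: g() returns 139 + its own data (90) = 229

The answer is 229.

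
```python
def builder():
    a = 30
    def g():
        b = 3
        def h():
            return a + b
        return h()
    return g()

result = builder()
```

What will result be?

Step 1: builder() defines a = 30. g() defines b = 3.
Step 2: h() accesses both from enclosing scopes: a = 30, b = 3.
Step 3: result = 30 + 3 = 33

The answer is 33.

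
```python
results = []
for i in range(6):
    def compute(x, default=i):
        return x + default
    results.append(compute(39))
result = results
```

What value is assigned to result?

Step 1: Default argument default=i is evaluated at function definition time.
Step 2: Each iteration creates compute with default = current i value.
Step 3: compute(39) returns 39 + default. results = [39, 40, 41, 42, 43, 44]

The answer is [39, 40, 41, 42, 43, 44].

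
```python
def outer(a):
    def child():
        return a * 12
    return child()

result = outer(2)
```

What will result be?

Step 1: outer(2) binds parameter a = 2.
Step 2: child() accesses a = 2 from enclosing scope.
Step 3: result = 2 * 12 = 24

The answer is 24.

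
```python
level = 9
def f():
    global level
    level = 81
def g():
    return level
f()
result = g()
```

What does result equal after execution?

Step 1: level = 9.
Step 2: f() sets global level = 81.
Step 3: g() reads global level = 81. result = 81

The answer is 81.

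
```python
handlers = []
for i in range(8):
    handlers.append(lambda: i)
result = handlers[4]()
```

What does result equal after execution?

Step 1: The loop creates 8 lambdas, all referencing the same variable i.
Step 2: After the loop, i = 7 (final value).
Step 3: handlers[4]() looks up i at call time and finds 7. This is the late binding gotcha. result = 7

The answer is 7.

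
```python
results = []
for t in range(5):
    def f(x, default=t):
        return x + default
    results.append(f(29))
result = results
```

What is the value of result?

Step 1: Default argument default=t is evaluated at function definition time.
Step 2: Each iteration creates f with default = current t value.
Step 3: f(29) returns 29 + default. results = [29, 30, 31, 32, 33]

The answer is [29, 30, 31, 32, 33].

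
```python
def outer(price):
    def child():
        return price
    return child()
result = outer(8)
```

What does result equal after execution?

Step 1: outer(8) binds parameter price = 8.
Step 2: child() looks up price in enclosing scope and finds the parameter price = 8.
Step 3: result = 8

The answer is 8.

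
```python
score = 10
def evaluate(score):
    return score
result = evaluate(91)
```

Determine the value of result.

Step 1: Global score = 10.
Step 2: evaluate(91) takes parameter score = 91, which shadows the global.
Step 3: result = 91

The answer is 91.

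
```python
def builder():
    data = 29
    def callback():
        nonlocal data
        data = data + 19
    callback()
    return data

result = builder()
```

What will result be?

Step 1: builder() sets data = 29.
Step 2: callback() uses nonlocal to modify data in builder's scope: data = 29 + 19 = 48.
Step 3: builder() returns the modified data = 48

The answer is 48.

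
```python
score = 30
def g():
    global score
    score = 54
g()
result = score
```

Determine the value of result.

Step 1: score = 30 globally.
Step 2: g() declares global score and sets it to 54.
Step 3: After g(), global score = 54. result = 54

The answer is 54.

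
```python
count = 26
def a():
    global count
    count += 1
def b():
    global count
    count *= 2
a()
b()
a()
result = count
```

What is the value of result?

Step 1: count = 26.
Step 2: a(): count = 26 + 1 = 27.
Step 3: b(): count = 27 * 2 = 54.
Step 4: a(): count = 54 + 1 = 55

The answer is 55.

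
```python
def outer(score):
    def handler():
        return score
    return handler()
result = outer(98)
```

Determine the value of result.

Step 1: outer(98) binds parameter score = 98.
Step 2: handler() looks up score in enclosing scope and finds the parameter score = 98.
Step 3: result = 98

The answer is 98.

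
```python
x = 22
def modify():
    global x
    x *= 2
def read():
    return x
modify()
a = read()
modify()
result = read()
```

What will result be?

Step 1: x = 22.
Step 2: First modify(): x = 22 * 2 = 44.
Step 3: Second modify(): x = 44 * 2 = 88.
Step 4: read() returns 88

The answer is 88.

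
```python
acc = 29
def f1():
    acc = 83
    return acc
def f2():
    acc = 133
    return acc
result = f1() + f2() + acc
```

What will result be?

Step 1: Each function shadows global acc with its own local.
Step 2: f1() returns 83, f2() returns 133.
Step 3: Global acc = 29 is unchanged. result = 83 + 133 + 29 = 245

The answer is 245.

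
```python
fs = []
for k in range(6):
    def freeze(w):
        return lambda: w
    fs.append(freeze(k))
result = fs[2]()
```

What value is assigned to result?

Step 1: freeze(k) creates a new scope capturing w = k at call time.
Step 2: fs[2] = freeze(2), so its lambda captures w = 2.
Step 3: result = 2 (closure factory fixes late binding)

The answer is 2.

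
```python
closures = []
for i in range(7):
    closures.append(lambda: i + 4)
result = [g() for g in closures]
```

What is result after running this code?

Step 1: All lambdas capture i by reference. After the loop, i = 6.
Step 2: Each call returns 6 + 4 = 10.
Step 3: result = [10, 10, 10, 10, 10, 10, 10]

The answer is [10, 10, 10, 10, 10, 10, 10].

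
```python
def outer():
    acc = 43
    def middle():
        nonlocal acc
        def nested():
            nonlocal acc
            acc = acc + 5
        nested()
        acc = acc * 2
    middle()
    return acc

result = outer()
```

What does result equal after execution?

Step 1: acc = 43.
Step 2: nested() adds 5: acc = 43 + 5 = 48.
Step 3: middle() doubles: acc = 48 * 2 = 96.
Step 4: result = 96

The answer is 96.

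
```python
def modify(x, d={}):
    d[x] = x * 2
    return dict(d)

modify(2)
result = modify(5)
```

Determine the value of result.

Step 1: Mutable default dict is shared across calls.
Step 2: First call adds 2: 4. Second call adds 5: 10.
Step 3: result = {2: 4, 5: 10}

The answer is {2: 4, 5: 10}.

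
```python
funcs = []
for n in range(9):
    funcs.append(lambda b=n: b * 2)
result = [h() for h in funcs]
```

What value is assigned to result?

Step 1: Default arg b=n captures n at each iteration.
Step 2: funcs[k] has b defaulting to k, returns k * 2.
Step 3: result = [0, 2, 4, 6, 8, 10, 12, 14, 16]

The answer is [0, 2, 4, 6, 8, 10, 12, 14, 16].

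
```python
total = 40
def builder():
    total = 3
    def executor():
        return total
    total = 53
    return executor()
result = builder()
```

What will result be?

Step 1: builder() sets total = 3, then later total = 53.
Step 2: executor() is called after total is reassigned to 53. Closures capture variables by reference, not by value.
Step 3: result = 53

The answer is 53.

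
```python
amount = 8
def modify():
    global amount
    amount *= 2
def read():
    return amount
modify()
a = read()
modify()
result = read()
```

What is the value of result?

Step 1: amount = 8.
Step 2: First modify(): amount = 8 * 2 = 16.
Step 3: Second modify(): amount = 16 * 2 = 32.
Step 4: read() returns 32

The answer is 32.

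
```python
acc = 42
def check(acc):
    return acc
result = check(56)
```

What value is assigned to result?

Step 1: Global acc = 42.
Step 2: check(56) takes parameter acc = 56, which shadows the global.
Step 3: result = 56

The answer is 56.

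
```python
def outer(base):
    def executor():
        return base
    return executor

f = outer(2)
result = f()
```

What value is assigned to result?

Step 1: outer(2) creates closure capturing base = 2.
Step 2: f() returns the captured base = 2.
Step 3: result = 2

The answer is 2.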